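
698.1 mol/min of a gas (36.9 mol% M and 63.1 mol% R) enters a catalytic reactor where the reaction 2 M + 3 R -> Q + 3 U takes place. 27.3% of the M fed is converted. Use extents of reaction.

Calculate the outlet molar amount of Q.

M reacted = 0.273 × 257.6 = 70.32 mol/min; ν_M = −2, so ξ = 70.32/2 = 35.16 mol/min.
Outlet amounts (n = n₀ + ν ξ):
  M: 257.6 − 2(35.16) = 187.3
  R: 440.5 − 3(35.16) = 335
  Q: 0 + 1(35.16) = 35.16
  U: 0 + 3(35.16) = 105.5

35.2 mol/min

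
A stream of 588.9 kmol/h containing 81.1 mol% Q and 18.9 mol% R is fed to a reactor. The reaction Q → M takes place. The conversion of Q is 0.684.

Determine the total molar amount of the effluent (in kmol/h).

589 kmol/h

Q reacted = 0.684 × 477.6 = 326.7 kmol/h; ν_Q = −1, so ξ = 326.7/1 = 326.7 kmol/h.
Outlet amounts (n = n₀ + ν ξ):
  Q: 477.6 − 1(326.7) = 150.9
  M: 0 + 1(326.7) = 326.7
  R: 111.3 (inert)
Total out = 150.9 + 326.7 + 111.3 = 588.9 kmol/h.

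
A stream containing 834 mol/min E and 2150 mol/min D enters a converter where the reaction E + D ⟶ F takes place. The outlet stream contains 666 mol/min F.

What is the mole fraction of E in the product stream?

For F: n = n₀ + 1ξ → 666 = 0 + 1ξ, giving ξ = 666 mol/min.
Outlet amounts (n = n₀ + ν ξ):
  E: 834 − 1(666) = 168
  D: 2150 − 1(666) = 1484
  F: 0 + 1(666) = 666
Total out = 2318 mol/min; y_E = 168 / 2318 = 0.07248.

0.0725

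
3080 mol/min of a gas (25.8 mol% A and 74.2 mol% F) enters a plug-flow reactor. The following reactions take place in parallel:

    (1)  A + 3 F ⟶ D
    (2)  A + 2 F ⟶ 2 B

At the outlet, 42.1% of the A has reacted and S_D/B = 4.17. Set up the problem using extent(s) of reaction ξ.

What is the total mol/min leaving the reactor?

2150 mol/min

Conversion of A: A consumed = 0.421 × 794.6 = 334.5 mol/min = 1ξ₁ + 1ξ₂.
Selectivity: 1ξ₁ / (2ξ₂) = 4.17 → ξ₁ = 8.34 ξ₂.
Substitute: (1·8.34 + 1) ξ₂ = 334.5 → ξ₂ = 35.82 mol/min, ξ₁ = 298.7 mol/min.
Outlet amounts (n = n₀ + Σ ν·ξ):
  A: 794.6 − 1(298.7) − 1(35.82) = 460.1
  F: 2285 − 3(298.7) − 2(35.82) = 1318
  D: 0 + 1(298.7) = 298.7
  B: 0 + 2(35.82) = 71.64
Total out = 460.1 + 1318 + 298.7 + 71.64 = 2148 mol/min.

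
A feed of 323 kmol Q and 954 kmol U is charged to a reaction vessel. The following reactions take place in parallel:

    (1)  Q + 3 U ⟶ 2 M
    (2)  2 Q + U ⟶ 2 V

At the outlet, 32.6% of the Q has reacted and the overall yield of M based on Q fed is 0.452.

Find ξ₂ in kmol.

Yield of M: 2ξ₁ / 323 = 0.452 → ξ₁ = 73 kmol.
Conversion of Q: 1ξ₁ + 2ξ₂ = 0.326 × 323 = 105.3 → ξ₂ = 16.15 kmol.
Outlet amounts (n = n₀ + Σ ν·ξ):
  Q: 323 − 1(73) − 2(16.15) = 217.7
  U: 954 − 3(73) − 1(16.15) = 718.9
  M: 0 + 2(73) = 146
  V: 0 + 2(16.15) = 32.3

ξ₂ = 16.1 kmol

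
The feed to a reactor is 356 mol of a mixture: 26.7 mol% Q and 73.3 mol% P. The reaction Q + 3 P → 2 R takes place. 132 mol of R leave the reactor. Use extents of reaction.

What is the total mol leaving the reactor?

For R: n = n₀ + 2ξ → 132 = 0 + 2ξ, giving ξ = 66 mol.
Outlet amounts (n = n₀ + ν ξ):
  Q: 95.05 − 1(66) = 29.05
  P: 260.9 − 3(66) = 62.95
  R: 0 + 2(66) = 132
Total out = 29.05 + 62.95 + 132 = 224 mol.

224 mol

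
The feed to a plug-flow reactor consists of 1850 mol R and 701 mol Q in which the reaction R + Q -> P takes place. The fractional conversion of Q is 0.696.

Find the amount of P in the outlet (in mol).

488 mol

Q reacted = 0.696 × 701 = 487.9 mol; ν_Q = −1, so ξ = 487.9/1 = 487.9 mol.
Outlet amounts (n = n₀ + ν ξ):
  R: 1850 − 1(487.9) = 1362
  Q: 701 − 1(487.9) = 213.1
  P: 0 + 1(487.9) = 487.9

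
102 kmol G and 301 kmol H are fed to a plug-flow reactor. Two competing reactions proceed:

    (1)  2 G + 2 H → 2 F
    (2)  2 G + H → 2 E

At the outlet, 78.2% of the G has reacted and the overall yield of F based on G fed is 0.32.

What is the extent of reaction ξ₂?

ξ₂ = 23.6 kmol

Yield of F: 2ξ₁ / 102 = 0.32 → ξ₁ = 16.32 kmol.
Conversion of G: 2ξ₁ + 2ξ₂ = 0.782 × 102 = 79.76 → ξ₂ = 23.56 kmol.
Outlet amounts (n = n₀ + Σ ν·ξ):
  G: 102 − 2(16.32) − 2(23.56) = 22.24
  H: 301 − 2(16.32) − 1(23.56) = 244.8
  F: 0 + 2(16.32) = 32.64
  E: 0 + 2(23.56) = 47.12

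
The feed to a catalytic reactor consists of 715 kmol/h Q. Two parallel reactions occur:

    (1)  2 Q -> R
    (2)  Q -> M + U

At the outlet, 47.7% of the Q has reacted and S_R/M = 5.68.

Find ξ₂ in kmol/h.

ξ₂ = 27.6 kmol/h

Conversion of Q: Q consumed = 0.477 × 715 = 341.1 kmol/h = 2ξ₁ + 1ξ₂.
Selectivity: 1ξ₁ / (1ξ₂) = 5.68 → ξ₁ = 5.68 ξ₂.
Substitute: (2·5.68 + 1) ξ₂ = 341.1 → ξ₂ = 27.59 kmol/h, ξ₁ = 156.7 kmol/h.
Outlet amounts (n = n₀ + Σ ν·ξ):
  Q: 715 − 2(156.7) − 1(27.59) = 373.9
  R: 0 + 1(156.7) = 156.7
  M: 0 + 1(27.59) = 27.59
  U: 0 + 1(27.59) = 27.59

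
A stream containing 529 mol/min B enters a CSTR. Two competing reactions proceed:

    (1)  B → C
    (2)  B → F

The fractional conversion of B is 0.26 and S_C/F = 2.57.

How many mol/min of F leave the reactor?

Conversion of B: B consumed = 0.26 × 529 = 137.5 mol/min = 1ξ₁ + 1ξ₂.
Selectivity: 1ξ₁ / (1ξ₂) = 2.57 → ξ₁ = 2.57 ξ₂.
Substitute: (1·2.57 + 1) ξ₂ = 137.5 → ξ₂ = 38.53 mol/min, ξ₁ = 99.01 mol/min.
Outlet amounts (n = n₀ + Σ ν·ξ):
  B: 529 − 1(99.01) − 1(38.53) = 391.5
  C: 0 + 1(99.01) = 99.01
  F: 0 + 1(38.53) = 38.53

38.5 mol/min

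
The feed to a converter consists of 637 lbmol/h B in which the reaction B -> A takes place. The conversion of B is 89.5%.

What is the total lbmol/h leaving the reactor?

B reacted = 0.895 × 637 = 570.1 lbmol/h; ν_B = −1, so ξ = 570.1/1 = 570.1 lbmol/h.
Outlet amounts (n = n₀ + ν ξ):
  B: 637 − 1(570.1) = 66.88
  A: 0 + 1(570.1) = 570.1
Total out = 66.88 + 570.1 = 637 lbmol/h.

637 lbmol/h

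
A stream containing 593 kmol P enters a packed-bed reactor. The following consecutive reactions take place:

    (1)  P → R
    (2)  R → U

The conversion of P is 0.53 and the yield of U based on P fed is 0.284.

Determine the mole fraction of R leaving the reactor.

Conversion of P: P consumed = 1ξ₁ = 0.53 × 593 → ξ₁ = 314.3 kmol.
Yield of U: 1ξ₂ / 593 = 0.284 → ξ₂ = 168.4 kmol.
Outlet amounts (n = n₀ + Σ ν·ξ):
  P: 593 − 1(314.3) = 278.7
  R: 0 + 1(314.3) − 1(168.4) = 145.9
  U: 0 + 1(168.4) = 168.4
Total out = 593 kmol; y_R = 145.9 / 593 = 0.246.

0.246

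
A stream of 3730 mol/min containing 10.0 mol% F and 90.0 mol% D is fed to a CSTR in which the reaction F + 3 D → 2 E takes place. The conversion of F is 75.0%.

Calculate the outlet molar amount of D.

F reacted = 0.75 × 373 = 279.8 mol/min; ν_F = −1, so ξ = 279.8/1 = 279.8 mol/min.
Outlet amounts (n = n₀ + ν ξ):
  F: 373 − 1(279.8) = 93.25
  D: 3357 − 3(279.8) = 2518
  E: 0 + 2(279.8) = 559.5

2520 mol/min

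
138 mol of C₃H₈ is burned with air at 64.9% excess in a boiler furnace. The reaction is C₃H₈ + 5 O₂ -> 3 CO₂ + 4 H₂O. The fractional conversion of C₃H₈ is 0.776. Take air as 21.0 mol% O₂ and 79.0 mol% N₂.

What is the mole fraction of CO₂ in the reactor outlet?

Stoichiometric O₂ = 5 × 138 = 690 mol; O₂ fed = 690 × 1.649 = 1138 mol.
N₂ fed = 1138 × 79/21 = 4280 mol.
Fuel reacted = 0.776 × 138 → ξ = 107.1 mol.
Outlet (n = n₀ + ν ξ):
  C₃H₈: 138 − 1(107.1) = 30.91
  O₂: 1138 − 5(107.1) = 602.4
  N₂: 4280 (inert)
  CO₂: 0 + 3(107.1) = 321.3
  H₂O: 0 + 4(107.1) = 428.4
Total out = 5663 mol; y_CO₂ = 321.3 / 5663 = 0.05673.

0.0567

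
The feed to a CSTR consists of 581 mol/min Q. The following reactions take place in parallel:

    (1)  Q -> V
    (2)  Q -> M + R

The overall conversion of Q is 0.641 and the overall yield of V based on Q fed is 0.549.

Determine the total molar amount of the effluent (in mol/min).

Yield of V: 1ξ₁ / 581 = 0.549 → ξ₁ = 319 mol/min.
Conversion of Q: 1ξ₁ + 1ξ₂ = 0.641 × 581 = 372.4 → ξ₂ = 53.45 mol/min.
Outlet amounts (n = n₀ + Σ ν·ξ):
  Q: 581 − 1(319) − 1(53.45) = 208.6
  V: 0 + 1(319) = 319
  M: 0 + 1(53.45) = 53.45
  R: 0 + 1(53.45) = 53.45
Total out = 208.6 + 319 + 53.45 + 53.45 = 634.5 mol/min.

634 mol/min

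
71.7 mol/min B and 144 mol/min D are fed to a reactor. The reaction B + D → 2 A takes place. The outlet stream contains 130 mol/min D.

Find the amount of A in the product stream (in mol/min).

For D: n = n₀ − 1ξ → 130 = 144 − 1ξ, giving ξ = 14 mol/min.
Outlet amounts (n = n₀ + ν ξ):
  B: 71.7 − 1(14) = 57.7
  D: 144 − 1(14) = 130
  A: 0 + 2(14) = 28

28 mol/min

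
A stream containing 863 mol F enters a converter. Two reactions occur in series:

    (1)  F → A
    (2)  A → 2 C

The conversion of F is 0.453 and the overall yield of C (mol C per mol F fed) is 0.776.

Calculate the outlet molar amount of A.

Conversion of F: F consumed = 1ξ₁ = 0.453 × 863 → ξ₁ = 390.9 mol.
Yield of C: 2ξ₂ / 863 = 0.776 → ξ₂ = 334.8 mol.
Outlet amounts (n = n₀ + Σ ν·ξ):
  F: 863 − 1(390.9) = 472.1
  A: 0 + 1(390.9) − 1(334.8) = 56.1
  C: 0 + 2(334.8) = 669.7

56.1 mol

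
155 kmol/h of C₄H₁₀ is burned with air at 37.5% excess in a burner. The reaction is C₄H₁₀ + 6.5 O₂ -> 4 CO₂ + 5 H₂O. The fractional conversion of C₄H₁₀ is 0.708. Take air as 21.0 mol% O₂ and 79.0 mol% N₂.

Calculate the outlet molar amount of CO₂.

439 kmol/h

Stoichiometric O₂ = 6.5 × 155 = 1008 kmol/h; O₂ fed = 1008 × 1.375 = 1385 kmol/h.
N₂ fed = 1385 × 79/21 = 5211 kmol/h.
Fuel reacted = 0.708 × 155 → ξ = 109.7 kmol/h.
Outlet (n = n₀ + ν ξ):
  C₄H₁₀: 155 − 1(109.7) = 45.26
  O₂: 1385 − 6.5(109.7) = 672
  N₂: 5211 (inert)
  CO₂: 0 + 4(109.7) = 439
  H₂O: 0 + 5(109.7) = 548.7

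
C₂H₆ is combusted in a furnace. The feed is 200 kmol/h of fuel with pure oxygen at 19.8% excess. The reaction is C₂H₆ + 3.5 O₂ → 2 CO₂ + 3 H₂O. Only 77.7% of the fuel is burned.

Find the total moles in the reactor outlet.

Stoichiometric O₂ = 3.5 × 200 = 700 kmol/h; O₂ fed = 700 × 1.198 = 838.6 kmol/h.
Fuel reacted = 0.777 × 200 → ξ = 155.4 kmol/h.
Outlet (n = n₀ + ν ξ):
  C₂H₆: 200 − 1(155.4) = 44.6
  O₂: 838.6 − 3.5(155.4) = 294.7
  CO₂: 0 + 2(155.4) = 310.8
  H₂O: 0 + 3(155.4) = 466.2
Total out = 44.6 + 294.7 + 310.8 + 466.2 = 1116 kmol/h.

1120 kmol/h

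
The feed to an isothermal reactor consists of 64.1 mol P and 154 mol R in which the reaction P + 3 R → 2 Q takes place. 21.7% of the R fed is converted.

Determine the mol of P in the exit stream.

53 mol

R reacted = 0.217 × 154 = 33.42 mol; ν_R = −3, so ξ = 33.42/3 = 11.14 mol.
Outlet amounts (n = n₀ + ν ξ):
  P: 64.1 − 1(11.14) = 52.96
  R: 154 − 3(11.14) = 120.6
  Q: 0 + 2(11.14) = 22.28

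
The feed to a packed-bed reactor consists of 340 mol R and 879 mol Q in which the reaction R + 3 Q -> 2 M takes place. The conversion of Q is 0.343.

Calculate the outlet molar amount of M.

201 mol

Q reacted = 0.343 × 879 = 301.5 mol; ν_Q = −3, so ξ = 301.5/3 = 100.5 mol.
Outlet amounts (n = n₀ + ν ξ):
  R: 340 − 1(100.5) = 239.5
  Q: 879 − 3(100.5) = 577.5
  M: 0 + 2(100.5) = 201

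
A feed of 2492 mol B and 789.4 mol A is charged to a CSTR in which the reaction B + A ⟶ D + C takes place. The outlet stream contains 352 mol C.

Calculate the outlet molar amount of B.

For C: n = n₀ + 1ξ → 352 = 0 + 1ξ, giving ξ = 352 mol.
Outlet amounts (n = n₀ + ν ξ):
  B: 2492 − 1(352) = 2140
  A: 789.4 − 1(352) = 437.4
  D: 0 + 1(352) = 352
  C: 0 + 1(352) = 352

2140 mol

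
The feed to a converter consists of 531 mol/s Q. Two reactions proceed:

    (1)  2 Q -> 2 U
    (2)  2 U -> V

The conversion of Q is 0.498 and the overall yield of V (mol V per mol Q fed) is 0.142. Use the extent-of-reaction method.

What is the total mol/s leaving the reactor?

456 mol/s

Conversion of Q: Q consumed = 2ξ₁ = 0.498 × 531 → ξ₁ = 132.2 mol/s.
Yield of V: 1ξ₂ / 531 = 0.142 → ξ₂ = 75.4 mol/s.
Outlet amounts (n = n₀ + Σ ν·ξ):
  Q: 531 − 2(132.2) = 266.6
  U: 0 + 2(132.2) − 2(75.4) = 113.6
  V: 0 + 1(75.4) = 75.4
Total out = 266.6 + 113.6 + 75.4 = 455.6 mol/s.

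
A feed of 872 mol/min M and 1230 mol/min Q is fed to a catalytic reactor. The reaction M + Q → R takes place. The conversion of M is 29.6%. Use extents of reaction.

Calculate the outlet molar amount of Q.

972 mol/min

M reacted = 0.296 × 872 = 258.1 mol/min; ν_M = −1, so ξ = 258.1/1 = 258.1 mol/min.
Outlet amounts (n = n₀ + ν ξ):
  M: 872 − 1(258.1) = 613.9
  Q: 1230 − 1(258.1) = 971.9
  R: 0 + 1(258.1) = 258.1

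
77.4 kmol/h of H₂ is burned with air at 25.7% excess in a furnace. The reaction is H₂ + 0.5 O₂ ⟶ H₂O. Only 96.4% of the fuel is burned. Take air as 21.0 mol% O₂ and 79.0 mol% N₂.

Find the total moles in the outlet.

272 kmol/h

Stoichiometric O₂ = 0.5 × 77.4 = 38.7 kmol/h; O₂ fed = 38.7 × 1.257 = 48.65 kmol/h.
N₂ fed = 48.65 × 79/21 = 183 kmol/h.
Fuel reacted = 0.964 × 77.4 → ξ = 74.61 kmol/h.
Outlet (n = n₀ + ν ξ):
  H₂: 77.4 − 1(74.61) = 2.786
  O₂: 48.65 − 0.5(74.61) = 11.34
  N₂: 183 (inert)
  H₂O: 0 + 1(74.61) = 74.61
Total out = 2.786 + 11.34 + 183 + 74.61 = 271.7 kmol/h.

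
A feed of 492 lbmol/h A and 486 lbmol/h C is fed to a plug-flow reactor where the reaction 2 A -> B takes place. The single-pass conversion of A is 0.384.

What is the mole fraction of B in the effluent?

0.107

A reacted = 0.384 × 492 = 188.9 lbmol/h; ν_A = −2, so ξ = 188.9/2 = 94.46 lbmol/h.
Outlet amounts (n = n₀ + ν ξ):
  A: 492 − 2(94.46) = 303.1
  B: 0 + 1(94.46) = 94.46
  C: 486 (inert)
Total out = 883.5 lbmol/h; y_B = 94.46 / 883.5 = 0.1069.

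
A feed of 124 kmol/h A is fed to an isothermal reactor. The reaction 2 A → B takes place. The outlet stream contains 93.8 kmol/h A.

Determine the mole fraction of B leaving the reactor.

For A: n = n₀ − 2ξ → 93.8 = 124 − 2ξ, giving ξ = 15.1 kmol/h.
Outlet amounts (n = n₀ + ν ξ):
  A: 124 − 2(15.1) = 93.8
  B: 0 + 1(15.1) = 15.1
Total out = 108.9 kmol/h; y_B = 15.1 / 108.9 = 0.1387.

0.139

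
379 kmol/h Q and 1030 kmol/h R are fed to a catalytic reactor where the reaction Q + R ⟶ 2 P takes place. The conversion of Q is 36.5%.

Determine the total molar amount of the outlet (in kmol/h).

Q reacted = 0.365 × 379 = 138.3 kmol/h; ν_Q = −1, so ξ = 138.3/1 = 138.3 kmol/h.
Outlet amounts (n = n₀ + ν ξ):
  Q: 379 − 1(138.3) = 240.7
  R: 1030 − 1(138.3) = 891.7
  P: 0 + 2(138.3) = 276.7
Total out = 240.7 + 891.7 + 276.7 = 1409 kmol/h.

1410 kmol/h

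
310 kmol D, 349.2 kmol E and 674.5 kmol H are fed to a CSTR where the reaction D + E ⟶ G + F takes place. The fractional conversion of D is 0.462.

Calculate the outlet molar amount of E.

D reacted = 0.462 × 310 = 143.2 kmol; ν_D = −1, so ξ = 143.2/1 = 143.2 kmol.
Outlet amounts (n = n₀ + ν ξ):
  D: 310 − 1(143.2) = 166.8
  E: 349.2 − 1(143.2) = 206
  G: 0 + 1(143.2) = 143.2
  F: 0 + 1(143.2) = 143.2
  H: 674.5 (inert)

206 kmol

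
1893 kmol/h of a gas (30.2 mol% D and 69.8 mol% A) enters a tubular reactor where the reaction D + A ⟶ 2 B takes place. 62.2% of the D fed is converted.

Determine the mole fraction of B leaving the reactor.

D reacted = 0.622 × 571.7 = 355.6 kmol/h; ν_D = −1, so ξ = 355.6/1 = 355.6 kmol/h.
Outlet amounts (n = n₀ + ν ξ):
  D: 571.7 − 1(355.6) = 216.1
  A: 1321 − 1(355.6) = 965.7
  B: 0 + 2(355.6) = 711.2
Total out = 1893 kmol/h; y_B = 711.2 / 1893 = 0.3757.

0.376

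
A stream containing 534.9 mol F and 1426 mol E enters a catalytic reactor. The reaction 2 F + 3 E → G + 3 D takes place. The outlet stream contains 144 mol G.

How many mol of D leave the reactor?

432 mol

For G: n = n₀ + 1ξ → 144 = 0 + 1ξ, giving ξ = 144 mol.
Outlet amounts (n = n₀ + ν ξ):
  F: 534.9 − 2(144) = 246.9
  E: 1426 − 3(144) = 994
  G: 0 + 1(144) = 144
  D: 0 + 3(144) = 432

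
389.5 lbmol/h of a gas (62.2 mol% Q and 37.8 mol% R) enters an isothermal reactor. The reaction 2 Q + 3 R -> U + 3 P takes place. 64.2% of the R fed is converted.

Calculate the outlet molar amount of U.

R reacted = 0.642 × 147.2 = 94.52 lbmol/h; ν_R = −3, so ξ = 94.52/3 = 31.51 lbmol/h.
Outlet amounts (n = n₀ + ν ξ):
  Q: 242.3 − 2(31.51) = 179.3
  R: 147.2 − 3(31.51) = 52.71
  U: 0 + 1(31.51) = 31.51
  P: 0 + 3(31.51) = 94.52

31.5 lbmol/h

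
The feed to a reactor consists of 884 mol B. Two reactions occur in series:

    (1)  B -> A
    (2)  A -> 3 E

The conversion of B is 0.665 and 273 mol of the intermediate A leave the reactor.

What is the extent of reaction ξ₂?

Conversion of B: B consumed = 1ξ₁ = 0.665 × 884 → ξ₁ = 587.9 mol.
A balance: n_A = 0 + 1ξ₁ − 1ξ₂ = 273 → ξ₂ = (1·587.9 − 273)/1 = 314.9 mol.
Outlet amounts (n = n₀ + Σ ν·ξ):
  B: 884 − 1(587.9) = 296.1
  A: 0 + 1(587.9) − 1(314.9) = 273
  E: 0 + 3(314.9) = 944.6

ξ₂ = 315 mol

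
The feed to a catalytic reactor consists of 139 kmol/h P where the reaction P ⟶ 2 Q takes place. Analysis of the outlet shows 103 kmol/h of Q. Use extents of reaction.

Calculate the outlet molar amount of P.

For Q: n = n₀ + 2ξ → 103 = 0 + 2ξ, giving ξ = 51.5 kmol/h.
Outlet amounts (n = n₀ + ν ξ):
  P: 139 − 1(51.5) = 87.5
  Q: 0 + 2(51.5) = 103

87.5 kmol/h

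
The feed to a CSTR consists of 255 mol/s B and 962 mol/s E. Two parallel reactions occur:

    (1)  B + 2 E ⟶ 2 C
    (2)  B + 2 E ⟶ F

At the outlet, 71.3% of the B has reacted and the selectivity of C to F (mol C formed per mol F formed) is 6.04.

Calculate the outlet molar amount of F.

45.2 mol/s

Conversion of B: B consumed = 0.713 × 255 = 181.8 mol/s = 1ξ₁ + 1ξ₂.
Selectivity: 2ξ₁ / (1ξ₂) = 6.04 → ξ₁ = 3.02 ξ₂.
Substitute: (1·3.02 + 1) ξ₂ = 181.8 → ξ₂ = 45.23 mol/s, ξ₁ = 136.6 mol/s.
Outlet amounts (n = n₀ + Σ ν·ξ):
  B: 255 − 1(136.6) − 1(45.23) = 73.18
  E: 962 − 2(136.6) − 2(45.23) = 598.4
  C: 0 + 2(136.6) = 273.2
  F: 0 + 1(45.23) = 45.23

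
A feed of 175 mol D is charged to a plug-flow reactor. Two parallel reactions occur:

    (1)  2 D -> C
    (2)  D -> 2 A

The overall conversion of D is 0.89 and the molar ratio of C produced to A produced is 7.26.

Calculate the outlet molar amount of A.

Conversion of D: D consumed = 0.89 × 175 = 155.8 mol = 2ξ₁ + 1ξ₂.
Selectivity: 1ξ₁ / (2ξ₂) = 7.26 → ξ₁ = 14.52 ξ₂.
Substitute: (2·14.52 + 1) ξ₂ = 155.8 → ξ₂ = 5.185 mol, ξ₁ = 75.28 mol.
Outlet amounts (n = n₀ + Σ ν·ξ):
  D: 175 − 2(75.28) − 1(5.185) = 19.25
  C: 0 + 1(75.28) = 75.28
  A: 0 + 2(5.185) = 10.37

10.4 mol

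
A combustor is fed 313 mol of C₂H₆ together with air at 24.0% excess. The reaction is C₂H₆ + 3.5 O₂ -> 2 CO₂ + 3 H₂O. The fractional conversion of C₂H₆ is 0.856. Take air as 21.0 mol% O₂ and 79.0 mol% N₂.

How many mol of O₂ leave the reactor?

Stoichiometric O₂ = 3.5 × 313 = 1096 mol; O₂ fed = 1096 × 1.240 = 1358 mol.
N₂ fed = 1358 × 79/21 = 5110 mol.
Fuel reacted = 0.856 × 313 → ξ = 267.9 mol.
Outlet (n = n₀ + ν ξ):
  C₂H₆: 313 − 1(267.9) = 45.07
  O₂: 1358 − 3.5(267.9) = 420.7
  N₂: 5110 (inert)
  CO₂: 0 + 2(267.9) = 535.9
  H₂O: 0 + 3(267.9) = 803.8

421 mol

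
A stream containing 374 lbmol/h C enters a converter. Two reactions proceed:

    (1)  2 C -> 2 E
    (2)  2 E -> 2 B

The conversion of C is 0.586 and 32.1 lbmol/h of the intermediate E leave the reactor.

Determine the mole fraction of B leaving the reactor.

0.5

Conversion of C: C consumed = 2ξ₁ = 0.586 × 374 → ξ₁ = 109.6 lbmol/h.
E balance: n_E = 0 + 2ξ₁ − 2ξ₂ = 32.1 → ξ₂ = (2·109.6 − 32.1)/2 = 93.53 lbmol/h.
Outlet amounts (n = n₀ + Σ ν·ξ):
  C: 374 − 2(109.6) = 154.8
  E: 0 + 2(109.6) − 2(93.53) = 32.1
  B: 0 + 2(93.53) = 187.1
Total out = 374 lbmol/h; y_B = 187.1 / 374 = 0.5002.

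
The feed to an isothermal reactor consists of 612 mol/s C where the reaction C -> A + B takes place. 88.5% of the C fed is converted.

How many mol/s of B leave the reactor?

542 mol/s

C reacted = 0.885 × 612 = 541.6 mol/s; ν_C = −1, so ξ = 541.6/1 = 541.6 mol/s.
Outlet amounts (n = n₀ + ν ξ):
  C: 612 − 1(541.6) = 70.38
  A: 0 + 1(541.6) = 541.6
  B: 0 + 1(541.6) = 541.6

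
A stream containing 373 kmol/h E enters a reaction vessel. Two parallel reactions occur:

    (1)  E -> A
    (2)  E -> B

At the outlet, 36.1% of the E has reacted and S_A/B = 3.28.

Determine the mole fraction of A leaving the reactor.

Conversion of E: E consumed = 0.361 × 373 = 134.7 kmol/h = 1ξ₁ + 1ξ₂.
Selectivity: 1ξ₁ / (1ξ₂) = 3.28 → ξ₁ = 3.28 ξ₂.
Substitute: (1·3.28 + 1) ξ₂ = 134.7 → ξ₂ = 31.46 kmol/h, ξ₁ = 103.2 kmol/h.
Outlet amounts (n = n₀ + Σ ν·ξ):
  E: 373 − 1(103.2) − 1(31.46) = 238.3
  A: 0 + 1(103.2) = 103.2
  B: 0 + 1(31.46) = 31.46
Total out = 373 kmol/h; y_A = 103.2 / 373 = 0.2767.

0.277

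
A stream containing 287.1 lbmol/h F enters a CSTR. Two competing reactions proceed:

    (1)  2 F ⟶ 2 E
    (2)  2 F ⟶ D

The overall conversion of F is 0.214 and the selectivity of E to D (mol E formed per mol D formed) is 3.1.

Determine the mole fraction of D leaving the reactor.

Conversion of F: F consumed = 0.214 × 287.1 = 61.44 lbmol/h = 2ξ₁ + 2ξ₂.
Selectivity: 2ξ₁ / (1ξ₂) = 3.1 → ξ₁ = 1.55 ξ₂.
Substitute: (2·1.55 + 2) ξ₂ = 61.44 → ξ₂ = 12.05 lbmol/h, ξ₁ = 18.67 lbmol/h.
Outlet amounts (n = n₀ + Σ ν·ξ):
  F: 287.1 − 2(18.67) − 2(12.05) = 225.7
  E: 0 + 2(18.67) = 37.35
  D: 0 + 1(12.05) = 12.05
Total out = 275.1 lbmol/h; y_D = 12.05 / 275.1 = 0.0438.

0.0438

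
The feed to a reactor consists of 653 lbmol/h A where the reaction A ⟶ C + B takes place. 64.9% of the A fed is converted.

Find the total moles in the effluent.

A reacted = 0.649 × 653 = 423.8 lbmol/h; ν_A = −1, so ξ = 423.8/1 = 423.8 lbmol/h.
Outlet amounts (n = n₀ + ν ξ):
  A: 653 − 1(423.8) = 229.2
  C: 0 + 1(423.8) = 423.8
  B: 0 + 1(423.8) = 423.8
Total out = 229.2 + 423.8 + 423.8 = 1077 lbmol/h.

1080 lbmol/h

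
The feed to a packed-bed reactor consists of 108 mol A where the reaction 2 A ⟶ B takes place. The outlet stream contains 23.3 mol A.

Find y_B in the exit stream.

0.645

For A: n = n₀ − 2ξ → 23.3 = 108 − 2ξ, giving ξ = 42.35 mol.
Outlet amounts (n = n₀ + ν ξ):
  A: 108 − 2(42.35) = 23.3
  B: 0 + 1(42.35) = 42.35
Total out = 65.65 mol; y_B = 42.35 / 65.65 = 0.6451.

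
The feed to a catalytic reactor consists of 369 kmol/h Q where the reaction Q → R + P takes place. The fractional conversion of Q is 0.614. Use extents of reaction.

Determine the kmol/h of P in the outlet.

Q reacted = 0.614 × 369 = 226.6 kmol/h; ν_Q = −1, so ξ = 226.6/1 = 226.6 kmol/h.
Outlet amounts (n = n₀ + ν ξ):
  Q: 369 − 1(226.6) = 142.4
  R: 0 + 1(226.6) = 226.6
  P: 0 + 1(226.6) = 226.6

227 kmol/h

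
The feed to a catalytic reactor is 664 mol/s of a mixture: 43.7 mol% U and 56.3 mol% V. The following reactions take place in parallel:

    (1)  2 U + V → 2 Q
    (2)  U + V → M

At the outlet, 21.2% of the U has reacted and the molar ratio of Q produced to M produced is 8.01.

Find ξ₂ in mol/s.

ξ₂ = 6.83 mol/s

Conversion of U: U consumed = 0.212 × 290.2 = 61.52 mol/s = 2ξ₁ + 1ξ₂.
Selectivity: 2ξ₁ / (1ξ₂) = 8.01 → ξ₁ = 4.005 ξ₂.
Substitute: (2·4.005 + 1) ξ₂ = 61.52 → ξ₂ = 6.827 mol/s, ξ₁ = 27.34 mol/s.
Outlet amounts (n = n₀ + Σ ν·ξ):
  U: 290.2 − 2(27.34) − 1(6.827) = 228.7
  V: 373.8 − 1(27.34) − 1(6.827) = 339.7
  Q: 0 + 2(27.34) = 54.69
  M: 0 + 1(6.827) = 6.827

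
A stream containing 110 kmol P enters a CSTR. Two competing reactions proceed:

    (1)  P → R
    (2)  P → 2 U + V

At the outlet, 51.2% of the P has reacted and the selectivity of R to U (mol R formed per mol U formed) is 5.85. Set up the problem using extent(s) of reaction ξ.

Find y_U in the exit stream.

0.0746

Conversion of P: P consumed = 0.512 × 110 = 56.32 kmol = 1ξ₁ + 1ξ₂.
Selectivity: 1ξ₁ / (2ξ₂) = 5.85 → ξ₁ = 11.7 ξ₂.
Substitute: (1·11.7 + 1) ξ₂ = 56.32 → ξ₂ = 4.435 kmol, ξ₁ = 51.89 kmol.
Outlet amounts (n = n₀ + Σ ν·ξ):
  P: 110 − 1(51.89) − 1(4.435) = 53.68
  R: 0 + 1(51.89) = 51.89
  U: 0 + 2(4.435) = 8.869
  V: 0 + 1(4.435) = 4.435
Total out = 118.9 kmol; y_U = 8.869 / 118.9 = 0.07461.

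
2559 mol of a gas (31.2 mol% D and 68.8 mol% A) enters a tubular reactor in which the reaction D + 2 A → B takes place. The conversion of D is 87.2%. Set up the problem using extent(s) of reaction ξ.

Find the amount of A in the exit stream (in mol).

D reacted = 0.872 × 798.4 = 696.2 mol; ν_D = −1, so ξ = 696.2/1 = 696.2 mol.
Outlet amounts (n = n₀ + ν ξ):
  D: 798.4 − 1(696.2) = 102.2
  A: 1761 − 2(696.2) = 368.2
  B: 0 + 1(696.2) = 696.2

368 mol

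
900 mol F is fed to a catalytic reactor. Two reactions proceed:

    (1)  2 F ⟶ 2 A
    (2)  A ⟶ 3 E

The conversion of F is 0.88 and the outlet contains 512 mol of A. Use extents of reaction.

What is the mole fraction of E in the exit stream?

Conversion of F: F consumed = 2ξ₁ = 0.88 × 900 → ξ₁ = 396 mol.
A balance: n_A = 0 + 2ξ₁ − 1ξ₂ = 512 → ξ₂ = (2·396 − 512)/1 = 280 mol.
Outlet amounts (n = n₀ + Σ ν·ξ):
  F: 900 − 2(396) = 108
  A: 0 + 2(396) − 1(280) = 512
  E: 0 + 3(280) = 840
Total out = 1460 mol; y_E = 840 / 1460 = 0.5753.

0.575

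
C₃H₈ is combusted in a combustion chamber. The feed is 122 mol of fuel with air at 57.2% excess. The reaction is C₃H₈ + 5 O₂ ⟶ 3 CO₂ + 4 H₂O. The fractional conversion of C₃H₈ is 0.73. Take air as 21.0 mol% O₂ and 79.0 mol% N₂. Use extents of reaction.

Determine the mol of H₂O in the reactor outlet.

Stoichiometric O₂ = 5 × 122 = 610 mol; O₂ fed = 610 × 1.572 = 958.9 mol.
N₂ fed = 958.9 × 79/21 = 3607 mol.
Fuel reacted = 0.73 × 122 → ξ = 89.06 mol.
Outlet (n = n₀ + ν ξ):
  C₃H₈: 122 − 1(89.06) = 32.94
  O₂: 958.9 − 5(89.06) = 513.6
  N₂: 3607 (inert)
  CO₂: 0 + 3(89.06) = 267.2
  H₂O: 0 + 4(89.06) = 356.2

356 mol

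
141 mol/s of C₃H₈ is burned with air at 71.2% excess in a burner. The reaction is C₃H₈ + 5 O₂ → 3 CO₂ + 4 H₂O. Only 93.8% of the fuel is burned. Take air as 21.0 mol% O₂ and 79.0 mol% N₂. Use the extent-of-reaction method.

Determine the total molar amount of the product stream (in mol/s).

Stoichiometric O₂ = 5 × 141 = 705 mol/s; O₂ fed = 705 × 1.712 = 1207 mol/s.
N₂ fed = 1207 × 79/21 = 4540 mol/s.
Fuel reacted = 0.938 × 141 → ξ = 132.3 mol/s.
Outlet (n = n₀ + ν ξ):
  C₃H₈: 141 − 1(132.3) = 8.742
  O₂: 1207 − 5(132.3) = 545.7
  N₂: 4540 (inert)
  CO₂: 0 + 3(132.3) = 396.8
  H₂O: 0 + 4(132.3) = 529
Total out = 8.742 + 545.7 + 4540 + 396.8 + 529 = 6021 mol/s.

6020 mol/s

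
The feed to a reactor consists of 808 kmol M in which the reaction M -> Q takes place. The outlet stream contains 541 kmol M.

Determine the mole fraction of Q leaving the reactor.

0.33

For M: n = n₀ − 1ξ → 541 = 808 − 1ξ, giving ξ = 267 kmol.
Outlet amounts (n = n₀ + ν ξ):
  M: 808 − 1(267) = 541
  Q: 0 + 1(267) = 267
Total out = 808 kmol; y_Q = 267 / 808 = 0.3304.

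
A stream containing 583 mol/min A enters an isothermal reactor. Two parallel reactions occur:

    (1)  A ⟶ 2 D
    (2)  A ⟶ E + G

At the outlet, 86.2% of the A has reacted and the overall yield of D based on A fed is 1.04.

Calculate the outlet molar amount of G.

199 mol/min

Yield of D: 2ξ₁ / 583 = 1.04 → ξ₁ = 303.2 mol/min.
Conversion of A: 1ξ₁ + 1ξ₂ = 0.862 × 583 = 502.5 → ξ₂ = 199.4 mol/min.
Outlet amounts (n = n₀ + Σ ν·ξ):
  A: 583 − 1(303.2) − 1(199.4) = 80.45
  D: 0 + 2(303.2) = 606.3
  E: 0 + 1(199.4) = 199.4
  G: 0 + 1(199.4) = 199.4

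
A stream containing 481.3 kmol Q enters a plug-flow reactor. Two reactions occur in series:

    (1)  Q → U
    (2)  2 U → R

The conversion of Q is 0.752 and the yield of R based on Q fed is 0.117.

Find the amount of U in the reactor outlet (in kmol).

Conversion of Q: Q consumed = 1ξ₁ = 0.752 × 481.3 → ξ₁ = 361.9 kmol.
Yield of R: 1ξ₂ / 481.3 = 0.117 → ξ₂ = 56.31 kmol.
Outlet amounts (n = n₀ + Σ ν·ξ):
  Q: 481.3 − 1(361.9) = 119.4
  U: 0 + 1(361.9) − 2(56.31) = 249.3
  R: 0 + 1(56.31) = 56.31

249 kmol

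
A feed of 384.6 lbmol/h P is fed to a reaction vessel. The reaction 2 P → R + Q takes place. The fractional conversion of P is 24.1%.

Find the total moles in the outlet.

P reacted = 0.241 × 384.6 = 92.69 lbmol/h; ν_P = −2, so ξ = 92.69/2 = 46.34 lbmol/h.
Outlet amounts (n = n₀ + ν ξ):
  P: 384.6 − 2(46.34) = 291.9
  R: 0 + 1(46.34) = 46.34
  Q: 0 + 1(46.34) = 46.34
Total out = 291.9 + 46.34 + 46.34 = 384.6 lbmol/h.

385 lbmol/h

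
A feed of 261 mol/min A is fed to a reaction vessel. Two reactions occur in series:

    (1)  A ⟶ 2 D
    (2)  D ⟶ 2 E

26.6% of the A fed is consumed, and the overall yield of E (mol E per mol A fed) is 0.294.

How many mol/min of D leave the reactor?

Conversion of A: A consumed = 1ξ₁ = 0.266 × 261 → ξ₁ = 69.43 mol/min.
Yield of E: 2ξ₂ / 261 = 0.294 → ξ₂ = 38.37 mol/min.
Outlet amounts (n = n₀ + Σ ν·ξ):
  A: 261 − 1(69.43) = 191.6
  D: 0 + 2(69.43) − 1(38.37) = 100.5
  E: 0 + 2(38.37) = 76.73

100 mol/min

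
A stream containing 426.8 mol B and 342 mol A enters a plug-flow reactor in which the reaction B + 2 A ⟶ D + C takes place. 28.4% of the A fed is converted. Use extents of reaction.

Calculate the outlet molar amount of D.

A reacted = 0.284 × 342 = 97.13 mol; ν_A = −2, so ξ = 97.13/2 = 48.56 mol.
Outlet amounts (n = n₀ + ν ξ):
  B: 426.8 − 1(48.56) = 378.2
  A: 342 − 2(48.56) = 244.9
  D: 0 + 1(48.56) = 48.56
  C: 0 + 1(48.56) = 48.56

48.6 mol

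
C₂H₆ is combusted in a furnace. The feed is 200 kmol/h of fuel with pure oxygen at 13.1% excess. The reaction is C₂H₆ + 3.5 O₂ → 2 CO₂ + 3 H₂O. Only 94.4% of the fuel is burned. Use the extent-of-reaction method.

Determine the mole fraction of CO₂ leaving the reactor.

0.348

Stoichiometric O₂ = 3.5 × 200 = 700 kmol/h; O₂ fed = 700 × 1.131 = 791.7 kmol/h.
Fuel reacted = 0.944 × 200 → ξ = 188.8 kmol/h.
Outlet (n = n₀ + ν ξ):
  C₂H₆: 200 − 1(188.8) = 11.2
  O₂: 791.7 − 3.5(188.8) = 130.9
  CO₂: 0 + 2(188.8) = 377.6
  H₂O: 0 + 3(188.8) = 566.4
Total out = 1086 kmol/h; y_CO₂ = 377.6 / 1086 = 0.3477.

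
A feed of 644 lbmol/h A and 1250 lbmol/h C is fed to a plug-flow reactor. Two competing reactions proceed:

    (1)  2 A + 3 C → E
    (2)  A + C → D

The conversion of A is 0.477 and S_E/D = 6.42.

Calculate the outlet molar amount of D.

Conversion of A: A consumed = 0.477 × 644 = 307.2 lbmol/h = 2ξ₁ + 1ξ₂.
Selectivity: 1ξ₁ / (1ξ₂) = 6.42 → ξ₁ = 6.42 ξ₂.
Substitute: (2·6.42 + 1) ξ₂ = 307.2 → ξ₂ = 22.2 lbmol/h, ξ₁ = 142.5 lbmol/h.
Outlet amounts (n = n₀ + Σ ν·ξ):
  A: 644 − 2(142.5) − 1(22.2) = 336.8
  C: 1250 − 3(142.5) − 1(22.2) = 800.3
  E: 0 + 1(142.5) = 142.5
  D: 0 + 1(22.2) = 22.2

22.2 lbmol/h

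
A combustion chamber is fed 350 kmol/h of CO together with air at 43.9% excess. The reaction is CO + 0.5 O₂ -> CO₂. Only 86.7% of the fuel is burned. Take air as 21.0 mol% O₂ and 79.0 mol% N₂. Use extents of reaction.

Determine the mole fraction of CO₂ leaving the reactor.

0.217

Stoichiometric O₂ = 0.5 × 350 = 175 kmol/h; O₂ fed = 175 × 1.439 = 251.8 kmol/h.
N₂ fed = 251.8 × 79/21 = 947.3 kmol/h.
Fuel reacted = 0.867 × 350 → ξ = 303.4 kmol/h.
Outlet (n = n₀ + ν ξ):
  CO: 350 − 1(303.4) = 46.55
  O₂: 251.8 − 0.5(303.4) = 100.1
  N₂: 947.3 (inert)
  CO₂: 0 + 1(303.4) = 303.4
Total out = 1397 kmol/h; y_CO₂ = 303.4 / 1397 = 0.2171.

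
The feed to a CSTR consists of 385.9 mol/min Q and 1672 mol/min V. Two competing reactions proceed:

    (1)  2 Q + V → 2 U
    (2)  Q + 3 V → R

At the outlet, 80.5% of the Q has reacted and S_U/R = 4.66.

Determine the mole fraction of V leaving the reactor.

0.781

Conversion of Q: Q consumed = 0.805 × 385.9 = 310.6 mol/min = 2ξ₁ + 1ξ₂.
Selectivity: 2ξ₁ / (1ξ₂) = 4.66 → ξ₁ = 2.33 ξ₂.
Substitute: (2·2.33 + 1) ξ₂ = 310.6 → ξ₂ = 54.89 mol/min, ξ₁ = 127.9 mol/min.
Outlet amounts (n = n₀ + Σ ν·ξ):
  Q: 385.9 − 2(127.9) − 1(54.89) = 75.25
  V: 1672 − 1(127.9) − 3(54.89) = 1379
  U: 0 + 2(127.9) = 255.8
  R: 0 + 1(54.89) = 54.89
Total out = 1765 mol/min; y_V = 1379 / 1765 = 0.7814.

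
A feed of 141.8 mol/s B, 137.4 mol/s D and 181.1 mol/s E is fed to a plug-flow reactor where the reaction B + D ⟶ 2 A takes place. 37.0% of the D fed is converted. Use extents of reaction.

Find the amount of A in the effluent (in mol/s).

102 mol/s

D reacted = 0.37 × 137.4 = 50.84 mol/s; ν_D = −1, so ξ = 50.84/1 = 50.84 mol/s.
Outlet amounts (n = n₀ + ν ξ):
  B: 141.8 − 1(50.84) = 90.96
  D: 137.4 − 1(50.84) = 86.56
  A: 0 + 2(50.84) = 101.7
  E: 181.1 (inert)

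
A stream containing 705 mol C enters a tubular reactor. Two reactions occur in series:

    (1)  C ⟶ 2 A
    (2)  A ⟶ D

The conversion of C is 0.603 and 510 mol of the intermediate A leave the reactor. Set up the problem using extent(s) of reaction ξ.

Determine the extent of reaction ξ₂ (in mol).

Conversion of C: C consumed = 1ξ₁ = 0.603 × 705 → ξ₁ = 425.1 mol.
A balance: n_A = 0 + 2ξ₁ − 1ξ₂ = 510 → ξ₂ = (2·425.1 − 510)/1 = 340.2 mol.
Outlet amounts (n = n₀ + Σ ν·ξ):
  C: 705 − 1(425.1) = 279.9
  A: 0 + 2(425.1) − 1(340.2) = 510
  D: 0 + 1(340.2) = 340.2

ξ₂ = 340 mol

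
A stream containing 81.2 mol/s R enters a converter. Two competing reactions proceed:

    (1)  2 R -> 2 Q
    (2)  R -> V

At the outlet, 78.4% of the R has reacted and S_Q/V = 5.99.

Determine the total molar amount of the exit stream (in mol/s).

81.2 mol/s

Conversion of R: R consumed = 0.784 × 81.2 = 63.66 mol/s = 2ξ₁ + 1ξ₂.
Selectivity: 2ξ₁ / (1ξ₂) = 5.99 → ξ₁ = 2.995 ξ₂.
Substitute: (2·2.995 + 1) ξ₂ = 63.66 → ξ₂ = 9.107 mol/s, ξ₁ = 27.28 mol/s.
Outlet amounts (n = n₀ + Σ ν·ξ):
  R: 81.2 − 2(27.28) − 1(9.107) = 17.54
  Q: 0 + 2(27.28) = 54.55
  V: 0 + 1(9.107) = 9.107
Total out = 17.54 + 54.55 + 9.107 = 81.2 mol/s.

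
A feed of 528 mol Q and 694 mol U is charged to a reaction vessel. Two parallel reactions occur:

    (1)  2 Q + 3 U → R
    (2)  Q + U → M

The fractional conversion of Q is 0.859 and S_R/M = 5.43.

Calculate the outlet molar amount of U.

Conversion of Q: Q consumed = 0.859 × 528 = 453.6 mol = 2ξ₁ + 1ξ₂.
Selectivity: 1ξ₁ / (1ξ₂) = 5.43 → ξ₁ = 5.43 ξ₂.
Substitute: (2·5.43 + 1) ξ₂ = 453.6 → ξ₂ = 38.24 mol, ξ₁ = 207.7 mol.
Outlet amounts (n = n₀ + Σ ν·ξ):
  Q: 528 − 2(207.7) − 1(38.24) = 74.45
  U: 694 − 3(207.7) − 1(38.24) = 32.79
  R: 0 + 1(207.7) = 207.7
  M: 0 + 1(38.24) = 38.24

32.8 mol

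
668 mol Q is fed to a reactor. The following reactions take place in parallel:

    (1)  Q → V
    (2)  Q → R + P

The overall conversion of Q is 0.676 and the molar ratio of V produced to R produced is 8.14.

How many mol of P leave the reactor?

Conversion of Q: Q consumed = 0.676 × 668 = 451.6 mol = 1ξ₁ + 1ξ₂.
Selectivity: 1ξ₁ / (1ξ₂) = 8.14 → ξ₁ = 8.14 ξ₂.
Substitute: (1·8.14 + 1) ξ₂ = 451.6 → ξ₂ = 49.41 mol, ξ₁ = 402.2 mol.
Outlet amounts (n = n₀ + Σ ν·ξ):
  Q: 668 − 1(402.2) − 1(49.41) = 216.4
  V: 0 + 1(402.2) = 402.2
  R: 0 + 1(49.41) = 49.41
  P: 0 + 1(49.41) = 49.41

49.4 mol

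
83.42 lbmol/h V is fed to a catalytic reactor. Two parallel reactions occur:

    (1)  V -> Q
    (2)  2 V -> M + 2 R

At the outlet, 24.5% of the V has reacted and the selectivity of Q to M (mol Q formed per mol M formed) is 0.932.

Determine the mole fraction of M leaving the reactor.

0.0771

Conversion of V: V consumed = 0.245 × 83.42 = 20.44 lbmol/h = 1ξ₁ + 2ξ₂.
Selectivity: 1ξ₁ / (1ξ₂) = 0.932 → ξ₁ = 0.932 ξ₂.
Substitute: (1·0.932 + 2) ξ₂ = 20.44 → ξ₂ = 6.971 lbmol/h, ξ₁ = 6.497 lbmol/h.
Outlet amounts (n = n₀ + Σ ν·ξ):
  V: 83.42 − 1(6.497) − 2(6.971) = 62.98
  Q: 0 + 1(6.497) = 6.497
  M: 0 + 1(6.971) = 6.971
  R: 0 + 2(6.971) = 13.94
Total out = 90.39 lbmol/h; y_M = 6.971 / 90.39 = 0.07712.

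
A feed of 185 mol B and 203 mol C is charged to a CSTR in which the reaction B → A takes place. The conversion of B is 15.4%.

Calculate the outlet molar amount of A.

28.5 mol

B reacted = 0.154 × 185 = 28.49 mol; ν_B = −1, so ξ = 28.49/1 = 28.49 mol.
Outlet amounts (n = n₀ + ν ξ):
  B: 185 − 1(28.49) = 156.5
  A: 0 + 1(28.49) = 28.49
  C: 203 (inert)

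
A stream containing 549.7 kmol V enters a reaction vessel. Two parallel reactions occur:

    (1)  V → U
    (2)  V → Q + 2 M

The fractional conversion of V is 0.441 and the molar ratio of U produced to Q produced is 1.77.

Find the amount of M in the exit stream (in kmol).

175 kmol

Conversion of V: V consumed = 0.441 × 549.7 = 242.4 kmol = 1ξ₁ + 1ξ₂.
Selectivity: 1ξ₁ / (1ξ₂) = 1.77 → ξ₁ = 1.77 ξ₂.
Substitute: (1·1.77 + 1) ξ₂ = 242.4 → ξ₂ = 87.52 kmol, ξ₁ = 154.9 kmol.
Outlet amounts (n = n₀ + Σ ν·ξ):
  V: 549.7 − 1(154.9) − 1(87.52) = 307.3
  U: 0 + 1(154.9) = 154.9
  Q: 0 + 1(87.52) = 87.52
  M: 0 + 2(87.52) = 175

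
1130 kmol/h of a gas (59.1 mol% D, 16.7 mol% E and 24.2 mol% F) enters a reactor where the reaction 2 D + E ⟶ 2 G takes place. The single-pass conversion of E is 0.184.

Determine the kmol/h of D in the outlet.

E reacted = 0.184 × 188.7 = 34.72 kmol/h; ν_E = −1, so ξ = 34.72/1 = 34.72 kmol/h.
Outlet amounts (n = n₀ + ν ξ):
  D: 667.8 − 2(34.72) = 598.4
  E: 188.7 − 1(34.72) = 154
  G: 0 + 2(34.72) = 69.45
  F: 273.5 (inert)

598 kmol/h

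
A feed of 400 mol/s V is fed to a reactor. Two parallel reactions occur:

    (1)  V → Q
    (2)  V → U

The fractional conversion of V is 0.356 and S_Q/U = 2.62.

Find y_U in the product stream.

Conversion of V: V consumed = 0.356 × 400 = 142.4 mol/s = 1ξ₁ + 1ξ₂.
Selectivity: 1ξ₁ / (1ξ₂) = 2.62 → ξ₁ = 2.62 ξ₂.
Substitute: (1·2.62 + 1) ξ₂ = 142.4 → ξ₂ = 39.34 mol/s, ξ₁ = 103.1 mol/s.
Outlet amounts (n = n₀ + Σ ν·ξ):
  V: 400 − 1(103.1) − 1(39.34) = 257.6
  Q: 0 + 1(103.1) = 103.1
  U: 0 + 1(39.34) = 39.34
Total out = 400 mol/s; y_U = 39.34 / 400 = 0.09834.

0.0983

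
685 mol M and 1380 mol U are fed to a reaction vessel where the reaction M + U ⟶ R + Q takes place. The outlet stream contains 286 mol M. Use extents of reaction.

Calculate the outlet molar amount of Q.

399 mol

For M: n = n₀ − 1ξ → 286 = 685 − 1ξ, giving ξ = 399 mol.
Outlet amounts (n = n₀ + ν ξ):
  M: 685 − 1(399) = 286
  U: 1380 − 1(399) = 981
  R: 0 + 1(399) = 399
  Q: 0 + 1(399) = 399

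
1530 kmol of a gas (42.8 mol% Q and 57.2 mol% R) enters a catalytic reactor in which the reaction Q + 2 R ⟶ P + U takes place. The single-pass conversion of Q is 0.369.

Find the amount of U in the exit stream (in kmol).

Q reacted = 0.369 × 654.8 = 241.6 kmol; ν_Q = −1, so ξ = 241.6/1 = 241.6 kmol.
Outlet amounts (n = n₀ + ν ξ):
  Q: 654.8 − 1(241.6) = 413.2
  R: 875.2 − 2(241.6) = 391.9
  P: 0 + 1(241.6) = 241.6
  U: 0 + 1(241.6) = 241.6

242 kmol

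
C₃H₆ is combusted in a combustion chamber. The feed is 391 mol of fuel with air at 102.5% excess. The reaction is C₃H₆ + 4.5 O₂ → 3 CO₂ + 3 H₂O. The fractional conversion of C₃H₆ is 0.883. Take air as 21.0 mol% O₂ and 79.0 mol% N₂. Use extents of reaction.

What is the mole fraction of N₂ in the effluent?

Stoichiometric O₂ = 4.5 × 391 = 1760 mol; O₂ fed = 1760 × 2.025 = 3563 mol.
N₂ fed = 3563 × 79/21 = 13400 mol.
Fuel reacted = 0.883 × 391 → ξ = 345.3 mol.
Outlet (n = n₀ + ν ξ):
  C₃H₆: 391 − 1(345.3) = 45.75
  O₂: 3563 − 4.5(345.3) = 2009
  N₂: 13400 (inert)
  CO₂: 0 + 3(345.3) = 1036
  H₂O: 0 + 3(345.3) = 1036
Total out = 17530 mol; y_N₂ = 13400 / 17530 = 0.7646.

0.765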